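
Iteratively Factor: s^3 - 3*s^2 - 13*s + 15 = (s - 1)*(s^2 - 2*s - 15) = (s - 1)*(s + 3)*(s - 5)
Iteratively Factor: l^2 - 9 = (l - 3)*(l + 3)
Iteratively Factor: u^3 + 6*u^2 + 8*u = (u + 4)*(u^2 + 2*u) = (u + 2)*(u + 4)*(u)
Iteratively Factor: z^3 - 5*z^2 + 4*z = (z - 1)*(z^2 - 4*z) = (z - 4)*(z - 1)*(z)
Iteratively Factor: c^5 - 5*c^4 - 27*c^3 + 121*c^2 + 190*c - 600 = (c + 4)*(c^4 - 9*c^3 + 9*c^2 + 85*c - 150) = (c - 5)*(c + 4)*(c^3 - 4*c^2 - 11*c + 30) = (c - 5)^2*(c + 4)*(c^2 + c - 6) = (c - 5)^2*(c + 3)*(c + 4)*(c - 2)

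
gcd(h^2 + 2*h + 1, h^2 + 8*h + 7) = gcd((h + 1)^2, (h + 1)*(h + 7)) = h + 1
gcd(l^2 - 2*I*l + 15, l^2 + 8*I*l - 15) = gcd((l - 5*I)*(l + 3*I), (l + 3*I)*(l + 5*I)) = l + 3*I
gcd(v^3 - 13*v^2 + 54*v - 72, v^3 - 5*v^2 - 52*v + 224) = v - 4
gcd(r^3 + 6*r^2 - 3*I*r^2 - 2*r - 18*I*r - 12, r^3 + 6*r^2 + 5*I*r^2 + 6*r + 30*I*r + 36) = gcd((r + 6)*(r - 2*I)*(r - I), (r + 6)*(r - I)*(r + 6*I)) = r^2 + r*(6 - I) - 6*I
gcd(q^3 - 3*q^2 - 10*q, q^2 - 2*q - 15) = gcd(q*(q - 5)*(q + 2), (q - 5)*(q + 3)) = q - 5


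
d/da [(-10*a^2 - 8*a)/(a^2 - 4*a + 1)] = 4*(12*a^2 - 5*a - 2)/(a^4 - 8*a^3 + 18*a^2 - 8*a + 1)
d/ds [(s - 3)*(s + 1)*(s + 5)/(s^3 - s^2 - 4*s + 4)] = 2*(-2*s^4 + 9*s^3 + 16*s^2 - 3*s - 56)/(s^6 - 2*s^5 - 7*s^4 + 16*s^3 + 8*s^2 - 32*s + 16)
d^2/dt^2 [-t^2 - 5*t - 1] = -2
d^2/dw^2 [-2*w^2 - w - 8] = -4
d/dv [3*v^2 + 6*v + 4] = 6*v + 6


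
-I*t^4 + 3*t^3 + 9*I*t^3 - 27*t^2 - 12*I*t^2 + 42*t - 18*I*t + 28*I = (t - 7)*(t - 2)*(t + 2*I)*(-I*t + 1)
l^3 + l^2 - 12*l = l*(l - 3)*(l + 4)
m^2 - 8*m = m*(m - 8)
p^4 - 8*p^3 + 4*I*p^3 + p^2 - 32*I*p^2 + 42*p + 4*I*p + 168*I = (p - 7)*(p - 3)*(p + 2)*(p + 4*I)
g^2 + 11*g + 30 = (g + 5)*(g + 6)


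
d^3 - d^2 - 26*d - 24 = (d - 6)*(d + 1)*(d + 4)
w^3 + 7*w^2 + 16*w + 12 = (w + 2)^2*(w + 3)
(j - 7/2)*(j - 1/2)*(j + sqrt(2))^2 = j^4 - 4*j^3 + 2*sqrt(2)*j^3 - 8*sqrt(2)*j^2 + 15*j^2/4 - 8*j + 7*sqrt(2)*j/2 + 7/2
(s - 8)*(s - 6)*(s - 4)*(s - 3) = s^4 - 21*s^3 + 158*s^2 - 504*s + 576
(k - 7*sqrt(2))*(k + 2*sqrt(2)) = k^2 - 5*sqrt(2)*k - 28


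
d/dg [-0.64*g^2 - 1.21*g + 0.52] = -1.28*g - 1.21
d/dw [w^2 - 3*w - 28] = 2*w - 3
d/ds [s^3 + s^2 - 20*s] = 3*s^2 + 2*s - 20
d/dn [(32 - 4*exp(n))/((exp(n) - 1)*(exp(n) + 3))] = 4*(exp(2*n) - 16*exp(n) - 13)*exp(n)/(exp(4*n) + 4*exp(3*n) - 2*exp(2*n) - 12*exp(n) + 9)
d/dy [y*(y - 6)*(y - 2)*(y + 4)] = 4*y^3 - 12*y^2 - 40*y + 48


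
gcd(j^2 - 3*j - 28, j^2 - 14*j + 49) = j - 7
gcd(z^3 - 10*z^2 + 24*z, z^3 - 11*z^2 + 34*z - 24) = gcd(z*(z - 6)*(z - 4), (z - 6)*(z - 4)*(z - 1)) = z^2 - 10*z + 24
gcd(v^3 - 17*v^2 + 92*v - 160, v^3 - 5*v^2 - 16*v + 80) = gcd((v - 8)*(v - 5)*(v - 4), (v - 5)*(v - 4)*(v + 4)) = v^2 - 9*v + 20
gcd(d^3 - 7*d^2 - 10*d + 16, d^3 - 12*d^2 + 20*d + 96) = d^2 - 6*d - 16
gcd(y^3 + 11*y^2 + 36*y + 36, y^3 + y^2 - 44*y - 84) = y^2 + 8*y + 12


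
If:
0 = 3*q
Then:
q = 0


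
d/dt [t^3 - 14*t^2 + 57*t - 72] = 3*t^2 - 28*t + 57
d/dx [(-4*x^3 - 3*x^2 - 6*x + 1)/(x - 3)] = (-8*x^3 + 33*x^2 + 18*x + 17)/(x^2 - 6*x + 9)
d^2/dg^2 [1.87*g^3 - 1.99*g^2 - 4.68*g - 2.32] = 11.22*g - 3.98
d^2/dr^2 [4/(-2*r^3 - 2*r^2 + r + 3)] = 8*(2*(3*r + 1)*(2*r^3 + 2*r^2 - r - 3) - (6*r^2 + 4*r - 1)^2)/(2*r^3 + 2*r^2 - r - 3)^3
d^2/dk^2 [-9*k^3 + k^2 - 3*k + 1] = 2 - 54*k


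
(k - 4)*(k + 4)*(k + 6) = k^3 + 6*k^2 - 16*k - 96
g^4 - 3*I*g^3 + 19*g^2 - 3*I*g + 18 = (g - 6*I)*(g - I)*(g + I)*(g + 3*I)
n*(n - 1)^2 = n^3 - 2*n^2 + n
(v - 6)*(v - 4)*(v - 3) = v^3 - 13*v^2 + 54*v - 72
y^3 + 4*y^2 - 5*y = y*(y - 1)*(y + 5)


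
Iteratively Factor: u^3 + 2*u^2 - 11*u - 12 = (u + 1)*(u^2 + u - 12) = (u + 1)*(u + 4)*(u - 3)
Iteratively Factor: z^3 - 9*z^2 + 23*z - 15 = (z - 1)*(z^2 - 8*z + 15) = (z - 3)*(z - 1)*(z - 5)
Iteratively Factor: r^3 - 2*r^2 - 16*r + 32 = (r + 4)*(r^2 - 6*r + 8) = (r - 2)*(r + 4)*(r - 4)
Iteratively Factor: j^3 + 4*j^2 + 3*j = (j + 1)*(j^2 + 3*j) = j*(j + 1)*(j + 3)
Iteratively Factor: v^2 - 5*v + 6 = (v - 3)*(v - 2)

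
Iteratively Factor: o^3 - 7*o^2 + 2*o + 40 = (o - 4)*(o^2 - 3*o - 10) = (o - 4)*(o + 2)*(o - 5)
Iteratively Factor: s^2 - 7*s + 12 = (s - 4)*(s - 3)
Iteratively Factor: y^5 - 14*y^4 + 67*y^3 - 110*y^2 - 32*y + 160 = (y - 2)*(y^4 - 12*y^3 + 43*y^2 - 24*y - 80) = (y - 4)*(y - 2)*(y^3 - 8*y^2 + 11*y + 20) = (y - 5)*(y - 4)*(y - 2)*(y^2 - 3*y - 4) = (y - 5)*(y - 4)*(y - 2)*(y + 1)*(y - 4)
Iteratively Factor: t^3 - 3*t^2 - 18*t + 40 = (t - 5)*(t^2 + 2*t - 8) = (t - 5)*(t + 4)*(t - 2)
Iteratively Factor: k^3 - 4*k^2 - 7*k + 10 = (k - 5)*(k^2 + k - 2) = (k - 5)*(k - 1)*(k + 2)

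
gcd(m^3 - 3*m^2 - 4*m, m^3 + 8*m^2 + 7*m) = m^2 + m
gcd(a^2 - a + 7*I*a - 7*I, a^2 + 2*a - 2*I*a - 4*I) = 1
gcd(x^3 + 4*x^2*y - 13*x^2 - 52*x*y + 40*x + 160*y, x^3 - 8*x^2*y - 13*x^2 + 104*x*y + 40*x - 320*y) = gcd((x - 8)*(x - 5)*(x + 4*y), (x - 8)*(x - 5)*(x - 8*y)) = x^2 - 13*x + 40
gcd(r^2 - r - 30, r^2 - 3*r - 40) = r + 5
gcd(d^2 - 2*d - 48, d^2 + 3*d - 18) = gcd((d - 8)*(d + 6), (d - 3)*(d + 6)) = d + 6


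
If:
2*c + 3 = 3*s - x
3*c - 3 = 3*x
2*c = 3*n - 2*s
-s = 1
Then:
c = -5/3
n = -16/9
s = -1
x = -8/3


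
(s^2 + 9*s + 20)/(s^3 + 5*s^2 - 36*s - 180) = (s + 4)/(s^2 - 36)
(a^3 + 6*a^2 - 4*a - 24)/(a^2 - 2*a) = a + 8 + 12/a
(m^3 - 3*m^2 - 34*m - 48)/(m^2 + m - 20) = (m^3 - 3*m^2 - 34*m - 48)/(m^2 + m - 20)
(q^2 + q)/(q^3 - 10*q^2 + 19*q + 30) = q/(q^2 - 11*q + 30)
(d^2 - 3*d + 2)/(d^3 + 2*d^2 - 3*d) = (d - 2)/(d*(d + 3))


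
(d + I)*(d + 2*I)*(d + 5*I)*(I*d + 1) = I*d^4 - 7*d^3 - 9*I*d^2 - 7*d - 10*I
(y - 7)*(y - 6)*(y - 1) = y^3 - 14*y^2 + 55*y - 42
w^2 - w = w*(w - 1)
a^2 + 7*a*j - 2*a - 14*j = (a - 2)*(a + 7*j)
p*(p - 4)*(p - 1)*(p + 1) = p^4 - 4*p^3 - p^2 + 4*p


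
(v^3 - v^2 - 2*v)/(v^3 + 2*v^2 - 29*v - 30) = v*(v - 2)/(v^2 + v - 30)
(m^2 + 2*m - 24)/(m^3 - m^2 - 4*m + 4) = (m^2 + 2*m - 24)/(m^3 - m^2 - 4*m + 4)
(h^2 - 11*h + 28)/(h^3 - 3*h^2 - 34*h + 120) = (h - 7)/(h^2 + h - 30)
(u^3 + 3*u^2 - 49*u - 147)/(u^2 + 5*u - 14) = (u^2 - 4*u - 21)/(u - 2)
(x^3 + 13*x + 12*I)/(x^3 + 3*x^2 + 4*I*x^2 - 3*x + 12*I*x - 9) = (x - 4*I)/(x + 3)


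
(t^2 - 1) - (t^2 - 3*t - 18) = 3*t + 17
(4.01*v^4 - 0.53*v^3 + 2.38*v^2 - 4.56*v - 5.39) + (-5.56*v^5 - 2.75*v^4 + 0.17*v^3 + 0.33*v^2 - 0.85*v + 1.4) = -5.56*v^5 + 1.26*v^4 - 0.36*v^3 + 2.71*v^2 - 5.41*v - 3.99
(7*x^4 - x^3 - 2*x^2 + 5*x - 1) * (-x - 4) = -7*x^5 - 27*x^4 + 6*x^3 + 3*x^2 - 19*x + 4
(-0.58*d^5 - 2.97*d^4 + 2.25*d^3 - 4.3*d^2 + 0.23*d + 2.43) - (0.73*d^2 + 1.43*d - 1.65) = -0.58*d^5 - 2.97*d^4 + 2.25*d^3 - 5.03*d^2 - 1.2*d + 4.08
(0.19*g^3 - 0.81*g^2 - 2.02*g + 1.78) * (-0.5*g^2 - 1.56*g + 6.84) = -0.095*g^5 + 0.1086*g^4 + 3.5732*g^3 - 3.2792*g^2 - 16.5936*g + 12.1752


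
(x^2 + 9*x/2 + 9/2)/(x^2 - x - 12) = (x + 3/2)/(x - 4)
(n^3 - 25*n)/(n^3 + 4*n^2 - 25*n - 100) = n/(n + 4)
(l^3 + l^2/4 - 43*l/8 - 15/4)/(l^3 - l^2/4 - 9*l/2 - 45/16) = 2*(l + 2)/(2*l + 3)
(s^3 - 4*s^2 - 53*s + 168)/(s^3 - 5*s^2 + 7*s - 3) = (s^2 - s - 56)/(s^2 - 2*s + 1)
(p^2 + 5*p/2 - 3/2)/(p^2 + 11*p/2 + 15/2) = (2*p - 1)/(2*p + 5)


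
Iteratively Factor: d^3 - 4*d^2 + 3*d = (d)*(d^2 - 4*d + 3) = d*(d - 1)*(d - 3)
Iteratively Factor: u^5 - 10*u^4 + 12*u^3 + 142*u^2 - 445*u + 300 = (u - 3)*(u^4 - 7*u^3 - 9*u^2 + 115*u - 100) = (u - 3)*(u + 4)*(u^3 - 11*u^2 + 35*u - 25) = (u - 5)*(u - 3)*(u + 4)*(u^2 - 6*u + 5) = (u - 5)^2*(u - 3)*(u + 4)*(u - 1)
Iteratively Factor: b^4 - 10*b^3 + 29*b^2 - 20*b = (b - 4)*(b^3 - 6*b^2 + 5*b) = (b - 5)*(b - 4)*(b^2 - b) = (b - 5)*(b - 4)*(b - 1)*(b)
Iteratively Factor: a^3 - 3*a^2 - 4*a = (a)*(a^2 - 3*a - 4) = a*(a - 4)*(a + 1)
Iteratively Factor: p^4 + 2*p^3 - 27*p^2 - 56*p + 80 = (p + 4)*(p^3 - 2*p^2 - 19*p + 20) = (p + 4)^2*(p^2 - 6*p + 5) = (p - 1)*(p + 4)^2*(p - 5)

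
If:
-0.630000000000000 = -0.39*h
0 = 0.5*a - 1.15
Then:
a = 2.30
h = 1.62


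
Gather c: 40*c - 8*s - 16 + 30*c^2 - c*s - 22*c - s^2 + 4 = 30*c^2 + c*(18 - s) - s^2 - 8*s - 12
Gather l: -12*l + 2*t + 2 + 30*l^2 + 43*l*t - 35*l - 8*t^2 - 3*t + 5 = 30*l^2 + l*(43*t - 47) - 8*t^2 - t + 7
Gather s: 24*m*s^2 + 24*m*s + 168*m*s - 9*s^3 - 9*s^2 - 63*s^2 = 192*m*s - 9*s^3 + s^2*(24*m - 72)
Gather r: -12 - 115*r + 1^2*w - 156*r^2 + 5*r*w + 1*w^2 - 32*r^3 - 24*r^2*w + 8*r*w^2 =-32*r^3 + r^2*(-24*w - 156) + r*(8*w^2 + 5*w - 115) + w^2 + w - 12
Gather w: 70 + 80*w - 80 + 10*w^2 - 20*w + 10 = 10*w^2 + 60*w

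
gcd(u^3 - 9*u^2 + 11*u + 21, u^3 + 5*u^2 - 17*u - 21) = u^2 - 2*u - 3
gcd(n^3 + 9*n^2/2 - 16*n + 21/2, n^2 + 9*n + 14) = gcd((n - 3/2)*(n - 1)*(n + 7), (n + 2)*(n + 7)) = n + 7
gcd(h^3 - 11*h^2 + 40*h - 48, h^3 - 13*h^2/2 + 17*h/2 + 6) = h^2 - 7*h + 12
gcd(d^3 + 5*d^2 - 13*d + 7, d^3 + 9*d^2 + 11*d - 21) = d^2 + 6*d - 7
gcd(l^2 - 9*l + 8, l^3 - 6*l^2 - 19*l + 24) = l^2 - 9*l + 8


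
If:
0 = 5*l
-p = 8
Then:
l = 0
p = -8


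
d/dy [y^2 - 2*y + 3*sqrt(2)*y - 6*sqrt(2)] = 2*y - 2 + 3*sqrt(2)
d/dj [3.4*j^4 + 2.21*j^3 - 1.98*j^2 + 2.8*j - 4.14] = 13.6*j^3 + 6.63*j^2 - 3.96*j + 2.8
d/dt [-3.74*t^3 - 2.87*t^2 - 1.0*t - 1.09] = -11.22*t^2 - 5.74*t - 1.0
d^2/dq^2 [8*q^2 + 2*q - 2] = 16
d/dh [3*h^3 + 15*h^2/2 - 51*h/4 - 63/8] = 9*h^2 + 15*h - 51/4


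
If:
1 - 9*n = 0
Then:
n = 1/9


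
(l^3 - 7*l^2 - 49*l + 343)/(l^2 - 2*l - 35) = (l^2 - 49)/(l + 5)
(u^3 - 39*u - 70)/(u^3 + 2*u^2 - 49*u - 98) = (u + 5)/(u + 7)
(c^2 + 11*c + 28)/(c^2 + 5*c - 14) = (c + 4)/(c - 2)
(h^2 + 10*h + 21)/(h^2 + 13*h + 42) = (h + 3)/(h + 6)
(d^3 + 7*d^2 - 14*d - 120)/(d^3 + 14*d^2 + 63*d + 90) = (d - 4)/(d + 3)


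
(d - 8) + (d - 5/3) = 2*d - 29/3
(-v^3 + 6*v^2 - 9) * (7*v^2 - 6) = -7*v^5 + 42*v^4 + 6*v^3 - 99*v^2 + 54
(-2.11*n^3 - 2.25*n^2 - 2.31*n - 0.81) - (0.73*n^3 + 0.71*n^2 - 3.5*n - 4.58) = -2.84*n^3 - 2.96*n^2 + 1.19*n + 3.77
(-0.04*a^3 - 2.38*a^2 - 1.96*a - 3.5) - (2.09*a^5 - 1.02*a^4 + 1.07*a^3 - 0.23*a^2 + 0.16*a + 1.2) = -2.09*a^5 + 1.02*a^4 - 1.11*a^3 - 2.15*a^2 - 2.12*a - 4.7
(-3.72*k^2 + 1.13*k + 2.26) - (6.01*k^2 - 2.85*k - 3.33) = -9.73*k^2 + 3.98*k + 5.59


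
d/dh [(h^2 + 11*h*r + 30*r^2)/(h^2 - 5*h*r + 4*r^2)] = 2*r*(-8*h^2 - 26*h*r + 97*r^2)/(h^4 - 10*h^3*r + 33*h^2*r^2 - 40*h*r^3 + 16*r^4)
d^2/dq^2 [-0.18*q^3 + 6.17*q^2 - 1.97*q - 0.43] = 12.34 - 1.08*q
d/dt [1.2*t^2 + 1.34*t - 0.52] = 2.4*t + 1.34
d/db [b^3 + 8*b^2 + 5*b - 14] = 3*b^2 + 16*b + 5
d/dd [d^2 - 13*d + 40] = 2*d - 13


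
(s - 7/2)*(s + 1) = s^2 - 5*s/2 - 7/2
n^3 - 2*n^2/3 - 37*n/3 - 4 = (n - 4)*(n + 1/3)*(n + 3)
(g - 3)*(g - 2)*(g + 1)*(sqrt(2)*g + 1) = sqrt(2)*g^4 - 4*sqrt(2)*g^3 + g^3 - 4*g^2 + sqrt(2)*g^2 + g + 6*sqrt(2)*g + 6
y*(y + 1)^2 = y^3 + 2*y^2 + y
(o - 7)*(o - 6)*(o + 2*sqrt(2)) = o^3 - 13*o^2 + 2*sqrt(2)*o^2 - 26*sqrt(2)*o + 42*o + 84*sqrt(2)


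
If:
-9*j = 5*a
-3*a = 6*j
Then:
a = 0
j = 0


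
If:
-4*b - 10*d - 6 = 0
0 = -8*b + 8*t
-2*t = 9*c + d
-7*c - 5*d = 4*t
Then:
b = 57/17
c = -9/17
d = -33/17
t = 57/17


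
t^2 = t^2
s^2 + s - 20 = (s - 4)*(s + 5)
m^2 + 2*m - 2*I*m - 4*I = (m + 2)*(m - 2*I)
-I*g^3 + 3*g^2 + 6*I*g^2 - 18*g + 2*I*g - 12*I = (g - 6)*(g + 2*I)*(-I*g + 1)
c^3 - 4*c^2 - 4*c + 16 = (c - 4)*(c - 2)*(c + 2)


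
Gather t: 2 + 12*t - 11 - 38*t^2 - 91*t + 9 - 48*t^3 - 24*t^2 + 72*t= -48*t^3 - 62*t^2 - 7*t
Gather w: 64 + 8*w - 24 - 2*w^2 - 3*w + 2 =-2*w^2 + 5*w + 42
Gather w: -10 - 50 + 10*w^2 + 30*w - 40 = 10*w^2 + 30*w - 100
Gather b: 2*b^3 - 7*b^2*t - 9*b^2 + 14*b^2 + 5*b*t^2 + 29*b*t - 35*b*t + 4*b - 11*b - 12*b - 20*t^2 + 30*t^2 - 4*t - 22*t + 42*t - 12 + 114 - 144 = 2*b^3 + b^2*(5 - 7*t) + b*(5*t^2 - 6*t - 19) + 10*t^2 + 16*t - 42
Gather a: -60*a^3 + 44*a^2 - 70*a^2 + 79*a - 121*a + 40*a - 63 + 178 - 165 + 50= -60*a^3 - 26*a^2 - 2*a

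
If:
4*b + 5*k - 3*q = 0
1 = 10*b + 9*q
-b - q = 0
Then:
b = 1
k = -7/5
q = -1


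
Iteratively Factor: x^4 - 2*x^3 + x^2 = (x)*(x^3 - 2*x^2 + x) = x^2*(x^2 - 2*x + 1) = x^2*(x - 1)*(x - 1)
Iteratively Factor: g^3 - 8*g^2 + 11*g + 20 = (g - 5)*(g^2 - 3*g - 4) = (g - 5)*(g - 4)*(g + 1)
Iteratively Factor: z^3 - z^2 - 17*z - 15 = (z + 3)*(z^2 - 4*z - 5) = (z - 5)*(z + 3)*(z + 1)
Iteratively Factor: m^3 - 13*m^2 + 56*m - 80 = (m - 5)*(m^2 - 8*m + 16) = (m - 5)*(m - 4)*(m - 4)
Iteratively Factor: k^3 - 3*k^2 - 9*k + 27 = (k - 3)*(k^2 - 9) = (k - 3)*(k + 3)*(k - 3)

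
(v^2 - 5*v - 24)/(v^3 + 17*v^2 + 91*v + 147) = (v - 8)/(v^2 + 14*v + 49)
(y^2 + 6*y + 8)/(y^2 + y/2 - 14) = 2*(y + 2)/(2*y - 7)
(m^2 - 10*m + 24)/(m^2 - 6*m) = (m - 4)/m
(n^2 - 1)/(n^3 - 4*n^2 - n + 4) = 1/(n - 4)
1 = 1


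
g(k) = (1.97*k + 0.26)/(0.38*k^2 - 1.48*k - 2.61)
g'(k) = (1.48 - 0.76*k)*(1.97*k + 0.26)/(0.38*k^2 - 1.48*k - 2.61)^2 + 1.97/(0.38*k^2 - 1.48*k - 2.61) = (0.7486*k^2 - 2.9156*k - (0.76*k - 1.48)*(1.97*k + 0.26) - 5.1417)/(-0.38*k^2 + 1.48*k + 2.61)^2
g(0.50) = -0.38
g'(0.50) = -0.48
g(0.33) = -0.30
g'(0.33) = -0.52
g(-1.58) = -4.21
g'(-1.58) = -13.77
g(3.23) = -1.93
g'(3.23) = -1.13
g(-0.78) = 1.04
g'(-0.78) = -3.37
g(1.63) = -0.87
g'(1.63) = -0.44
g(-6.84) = -0.52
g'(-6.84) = -0.06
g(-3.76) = -0.86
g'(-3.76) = -0.21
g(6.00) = 5.52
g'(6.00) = -6.86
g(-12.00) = -0.33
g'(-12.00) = -0.02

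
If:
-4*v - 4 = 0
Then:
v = -1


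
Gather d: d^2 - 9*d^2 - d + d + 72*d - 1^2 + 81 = -8*d^2 + 72*d + 80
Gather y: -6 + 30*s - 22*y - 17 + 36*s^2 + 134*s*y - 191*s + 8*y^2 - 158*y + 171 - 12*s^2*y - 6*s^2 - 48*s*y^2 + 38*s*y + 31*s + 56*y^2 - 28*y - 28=30*s^2 - 130*s + y^2*(64 - 48*s) + y*(-12*s^2 + 172*s - 208) + 120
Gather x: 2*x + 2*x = 4*x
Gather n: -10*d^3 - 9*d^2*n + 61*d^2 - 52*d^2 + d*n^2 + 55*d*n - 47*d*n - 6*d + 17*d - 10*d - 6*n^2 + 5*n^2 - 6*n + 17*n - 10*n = -10*d^3 + 9*d^2 + d + n^2*(d - 1) + n*(-9*d^2 + 8*d + 1)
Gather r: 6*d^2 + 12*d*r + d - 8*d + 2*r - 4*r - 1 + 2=6*d^2 - 7*d + r*(12*d - 2) + 1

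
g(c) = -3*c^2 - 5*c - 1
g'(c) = -6*c - 5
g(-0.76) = 1.07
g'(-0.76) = -0.44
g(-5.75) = -71.44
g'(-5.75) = 29.50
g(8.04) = -235.12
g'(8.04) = -53.24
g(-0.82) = 1.08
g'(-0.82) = -0.08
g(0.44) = -3.78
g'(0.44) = -7.64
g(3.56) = -56.82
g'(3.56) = -26.36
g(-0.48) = 0.71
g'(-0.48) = -2.12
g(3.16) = -46.76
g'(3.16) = -23.96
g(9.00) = -289.00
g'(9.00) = -59.00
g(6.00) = -139.00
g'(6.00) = -41.00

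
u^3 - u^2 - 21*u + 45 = (u - 3)^2*(u + 5)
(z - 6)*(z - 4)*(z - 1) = z^3 - 11*z^2 + 34*z - 24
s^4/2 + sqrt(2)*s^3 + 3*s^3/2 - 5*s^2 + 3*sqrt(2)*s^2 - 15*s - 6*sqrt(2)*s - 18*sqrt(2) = (s/2 + sqrt(2)/2)*(s + 3)*(s - 2*sqrt(2))*(s + 3*sqrt(2))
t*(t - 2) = t^2 - 2*t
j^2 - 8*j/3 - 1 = (j - 3)*(j + 1/3)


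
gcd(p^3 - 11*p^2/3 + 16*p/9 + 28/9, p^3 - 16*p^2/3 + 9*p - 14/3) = p^2 - 13*p/3 + 14/3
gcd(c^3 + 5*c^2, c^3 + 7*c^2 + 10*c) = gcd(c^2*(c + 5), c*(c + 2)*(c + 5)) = c^2 + 5*c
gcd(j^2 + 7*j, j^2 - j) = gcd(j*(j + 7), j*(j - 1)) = j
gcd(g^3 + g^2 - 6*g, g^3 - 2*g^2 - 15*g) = g^2 + 3*g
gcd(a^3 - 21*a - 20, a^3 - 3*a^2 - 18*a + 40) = a^2 - a - 20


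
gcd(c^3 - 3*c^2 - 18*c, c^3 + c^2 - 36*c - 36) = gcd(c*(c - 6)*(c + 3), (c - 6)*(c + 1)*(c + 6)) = c - 6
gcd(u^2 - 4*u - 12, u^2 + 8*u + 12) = u + 2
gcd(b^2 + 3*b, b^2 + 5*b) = b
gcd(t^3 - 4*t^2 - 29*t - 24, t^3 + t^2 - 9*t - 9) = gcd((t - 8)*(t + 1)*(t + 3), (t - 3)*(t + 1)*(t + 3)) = t^2 + 4*t + 3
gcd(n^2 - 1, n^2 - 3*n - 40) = 1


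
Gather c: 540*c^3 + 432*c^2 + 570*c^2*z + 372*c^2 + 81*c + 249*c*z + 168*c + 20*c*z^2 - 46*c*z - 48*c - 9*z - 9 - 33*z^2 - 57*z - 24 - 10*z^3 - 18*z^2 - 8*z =540*c^3 + c^2*(570*z + 804) + c*(20*z^2 + 203*z + 201) - 10*z^3 - 51*z^2 - 74*z - 33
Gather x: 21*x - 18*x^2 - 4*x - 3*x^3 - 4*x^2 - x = -3*x^3 - 22*x^2 + 16*x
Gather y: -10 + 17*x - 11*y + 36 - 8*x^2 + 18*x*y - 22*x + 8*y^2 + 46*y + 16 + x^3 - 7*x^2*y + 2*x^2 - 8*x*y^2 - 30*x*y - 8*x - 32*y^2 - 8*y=x^3 - 6*x^2 - 13*x + y^2*(-8*x - 24) + y*(-7*x^2 - 12*x + 27) + 42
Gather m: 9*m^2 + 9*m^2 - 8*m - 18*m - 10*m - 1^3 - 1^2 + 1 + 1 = 18*m^2 - 36*m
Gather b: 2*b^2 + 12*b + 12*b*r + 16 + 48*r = 2*b^2 + b*(12*r + 12) + 48*r + 16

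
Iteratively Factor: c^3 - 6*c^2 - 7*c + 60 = (c + 3)*(c^2 - 9*c + 20) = (c - 4)*(c + 3)*(c - 5)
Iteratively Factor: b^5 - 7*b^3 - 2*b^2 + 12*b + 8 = (b - 2)*(b^4 + 2*b^3 - 3*b^2 - 8*b - 4) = (b - 2)*(b + 1)*(b^3 + b^2 - 4*b - 4) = (b - 2)*(b + 1)*(b + 2)*(b^2 - b - 2) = (b - 2)^2*(b + 1)*(b + 2)*(b + 1)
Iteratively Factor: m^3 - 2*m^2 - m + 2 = (m - 1)*(m^2 - m - 2) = (m - 2)*(m - 1)*(m + 1)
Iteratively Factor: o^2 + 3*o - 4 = (o - 1)*(o + 4)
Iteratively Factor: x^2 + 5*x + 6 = (x + 3)*(x + 2)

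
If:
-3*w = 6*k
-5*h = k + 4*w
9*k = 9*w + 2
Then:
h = 14/135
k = 2/27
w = -4/27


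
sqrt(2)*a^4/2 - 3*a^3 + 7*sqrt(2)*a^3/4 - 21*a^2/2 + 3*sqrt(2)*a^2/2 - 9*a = a*(a + 3/2)*(a - 3*sqrt(2))*(sqrt(2)*a/2 + sqrt(2))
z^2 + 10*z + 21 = (z + 3)*(z + 7)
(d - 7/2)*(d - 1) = d^2 - 9*d/2 + 7/2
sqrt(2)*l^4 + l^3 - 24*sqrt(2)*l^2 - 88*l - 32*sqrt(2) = (l - 4*sqrt(2))*(l + 2*sqrt(2))^2*(sqrt(2)*l + 1)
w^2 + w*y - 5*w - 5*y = (w - 5)*(w + y)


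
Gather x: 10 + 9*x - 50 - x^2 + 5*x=-x^2 + 14*x - 40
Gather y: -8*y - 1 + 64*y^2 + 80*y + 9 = 64*y^2 + 72*y + 8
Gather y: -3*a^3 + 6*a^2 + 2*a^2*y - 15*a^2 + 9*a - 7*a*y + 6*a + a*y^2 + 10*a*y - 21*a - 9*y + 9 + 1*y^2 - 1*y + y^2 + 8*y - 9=-3*a^3 - 9*a^2 - 6*a + y^2*(a + 2) + y*(2*a^2 + 3*a - 2)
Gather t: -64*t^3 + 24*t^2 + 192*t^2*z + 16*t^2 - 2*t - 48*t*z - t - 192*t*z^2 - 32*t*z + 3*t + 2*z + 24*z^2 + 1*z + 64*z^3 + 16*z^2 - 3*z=-64*t^3 + t^2*(192*z + 40) + t*(-192*z^2 - 80*z) + 64*z^3 + 40*z^2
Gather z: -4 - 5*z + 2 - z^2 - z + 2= -z^2 - 6*z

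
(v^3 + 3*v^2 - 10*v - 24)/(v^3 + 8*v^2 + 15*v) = (v^3 + 3*v^2 - 10*v - 24)/(v*(v^2 + 8*v + 15))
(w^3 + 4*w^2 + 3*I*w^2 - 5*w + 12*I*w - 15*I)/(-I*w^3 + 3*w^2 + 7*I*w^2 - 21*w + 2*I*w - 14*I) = (I*w^3 + w^2*(-3 + 4*I) - w*(12 + 5*I) + 15)/(w^3 + w^2*(-7 + 3*I) - w*(2 + 21*I) + 14)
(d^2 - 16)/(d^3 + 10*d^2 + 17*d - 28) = (d - 4)/(d^2 + 6*d - 7)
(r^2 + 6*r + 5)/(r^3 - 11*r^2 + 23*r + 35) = (r + 5)/(r^2 - 12*r + 35)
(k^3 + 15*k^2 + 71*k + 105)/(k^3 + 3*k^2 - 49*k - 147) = (k + 5)/(k - 7)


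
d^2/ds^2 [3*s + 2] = 0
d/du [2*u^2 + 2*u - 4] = 4*u + 2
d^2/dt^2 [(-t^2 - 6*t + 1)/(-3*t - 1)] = -52/(27*t^3 + 27*t^2 + 9*t + 1)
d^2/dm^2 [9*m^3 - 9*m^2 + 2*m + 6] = 54*m - 18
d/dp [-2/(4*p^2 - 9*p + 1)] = 2*(8*p - 9)/(4*p^2 - 9*p + 1)^2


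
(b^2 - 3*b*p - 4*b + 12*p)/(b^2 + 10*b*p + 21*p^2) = (b^2 - 3*b*p - 4*b + 12*p)/(b^2 + 10*b*p + 21*p^2)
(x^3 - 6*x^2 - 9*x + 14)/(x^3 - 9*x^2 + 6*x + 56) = (x - 1)/(x - 4)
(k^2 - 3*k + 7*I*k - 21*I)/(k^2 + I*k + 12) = (k^2 + k*(-3 + 7*I) - 21*I)/(k^2 + I*k + 12)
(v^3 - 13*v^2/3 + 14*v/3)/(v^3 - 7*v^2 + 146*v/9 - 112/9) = 3*v/(3*v - 8)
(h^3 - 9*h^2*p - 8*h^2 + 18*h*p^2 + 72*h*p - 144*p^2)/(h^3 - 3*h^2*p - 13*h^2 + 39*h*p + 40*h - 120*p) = (h - 6*p)/(h - 5)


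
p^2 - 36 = (p - 6)*(p + 6)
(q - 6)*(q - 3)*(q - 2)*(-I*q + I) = -I*q^4 + 12*I*q^3 - 47*I*q^2 + 72*I*q - 36*I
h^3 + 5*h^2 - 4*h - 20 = (h - 2)*(h + 2)*(h + 5)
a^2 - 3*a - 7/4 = (a - 7/2)*(a + 1/2)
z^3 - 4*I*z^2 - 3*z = z*(z - 3*I)*(z - I)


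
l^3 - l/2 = l*(l - sqrt(2)/2)*(l + sqrt(2)/2)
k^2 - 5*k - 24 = (k - 8)*(k + 3)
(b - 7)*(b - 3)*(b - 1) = b^3 - 11*b^2 + 31*b - 21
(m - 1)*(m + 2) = m^2 + m - 2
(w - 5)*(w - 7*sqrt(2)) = w^2 - 7*sqrt(2)*w - 5*w + 35*sqrt(2)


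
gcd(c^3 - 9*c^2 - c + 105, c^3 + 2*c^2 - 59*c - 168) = c + 3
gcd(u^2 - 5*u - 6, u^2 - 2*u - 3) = u + 1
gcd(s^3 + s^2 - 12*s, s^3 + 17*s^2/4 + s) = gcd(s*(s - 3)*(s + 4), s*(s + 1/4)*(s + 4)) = s^2 + 4*s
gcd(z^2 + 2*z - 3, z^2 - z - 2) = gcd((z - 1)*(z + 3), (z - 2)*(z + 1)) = 1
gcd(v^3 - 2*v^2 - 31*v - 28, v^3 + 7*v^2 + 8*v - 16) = v + 4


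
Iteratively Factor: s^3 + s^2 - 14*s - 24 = (s + 3)*(s^2 - 2*s - 8) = (s + 2)*(s + 3)*(s - 4)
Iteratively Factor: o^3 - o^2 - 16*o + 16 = (o - 4)*(o^2 + 3*o - 4) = (o - 4)*(o - 1)*(o + 4)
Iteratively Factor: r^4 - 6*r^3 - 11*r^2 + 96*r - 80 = (r - 1)*(r^3 - 5*r^2 - 16*r + 80) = (r - 1)*(r + 4)*(r^2 - 9*r + 20) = (r - 4)*(r - 1)*(r + 4)*(r - 5)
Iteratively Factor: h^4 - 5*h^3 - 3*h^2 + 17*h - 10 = (h + 2)*(h^3 - 7*h^2 + 11*h - 5) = (h - 1)*(h + 2)*(h^2 - 6*h + 5) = (h - 5)*(h - 1)*(h + 2)*(h - 1)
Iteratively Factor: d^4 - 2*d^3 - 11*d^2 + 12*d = (d + 3)*(d^3 - 5*d^2 + 4*d) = d*(d + 3)*(d^2 - 5*d + 4) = d*(d - 1)*(d + 3)*(d - 4)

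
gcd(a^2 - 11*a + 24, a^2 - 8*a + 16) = 1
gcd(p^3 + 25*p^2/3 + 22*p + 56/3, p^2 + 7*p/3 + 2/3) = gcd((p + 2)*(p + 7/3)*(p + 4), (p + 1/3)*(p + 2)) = p + 2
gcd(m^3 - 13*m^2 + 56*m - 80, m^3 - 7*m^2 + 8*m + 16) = m^2 - 8*m + 16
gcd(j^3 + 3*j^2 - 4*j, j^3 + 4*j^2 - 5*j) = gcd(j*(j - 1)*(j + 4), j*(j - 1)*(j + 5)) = j^2 - j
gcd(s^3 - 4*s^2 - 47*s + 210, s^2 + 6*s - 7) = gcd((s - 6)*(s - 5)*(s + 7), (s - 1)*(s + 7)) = s + 7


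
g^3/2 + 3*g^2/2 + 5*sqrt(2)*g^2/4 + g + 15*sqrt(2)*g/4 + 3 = (g/2 + sqrt(2))*(g + 3)*(g + sqrt(2)/2)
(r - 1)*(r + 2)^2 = r^3 + 3*r^2 - 4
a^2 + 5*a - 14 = (a - 2)*(a + 7)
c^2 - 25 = (c - 5)*(c + 5)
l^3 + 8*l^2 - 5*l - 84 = (l - 3)*(l + 4)*(l + 7)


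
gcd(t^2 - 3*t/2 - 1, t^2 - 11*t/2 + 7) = t - 2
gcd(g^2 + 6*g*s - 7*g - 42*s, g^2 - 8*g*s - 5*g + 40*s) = 1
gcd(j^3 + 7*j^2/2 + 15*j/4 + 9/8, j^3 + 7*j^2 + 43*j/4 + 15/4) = j^2 + 2*j + 3/4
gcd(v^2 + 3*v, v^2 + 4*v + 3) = v + 3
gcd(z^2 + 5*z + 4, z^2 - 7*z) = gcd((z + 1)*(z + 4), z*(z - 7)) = 1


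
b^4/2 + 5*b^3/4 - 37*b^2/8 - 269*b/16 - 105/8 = (b/2 + 1)*(b - 7/2)*(b + 3/2)*(b + 5/2)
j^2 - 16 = (j - 4)*(j + 4)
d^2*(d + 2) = d^3 + 2*d^2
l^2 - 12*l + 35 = (l - 7)*(l - 5)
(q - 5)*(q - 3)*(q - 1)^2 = q^4 - 10*q^3 + 32*q^2 - 38*q + 15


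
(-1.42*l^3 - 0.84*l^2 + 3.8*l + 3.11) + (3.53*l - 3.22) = -1.42*l^3 - 0.84*l^2 + 7.33*l - 0.11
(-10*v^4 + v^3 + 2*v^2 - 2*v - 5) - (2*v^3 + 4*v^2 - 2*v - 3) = -10*v^4 - v^3 - 2*v^2 - 2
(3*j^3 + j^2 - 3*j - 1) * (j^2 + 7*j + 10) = 3*j^5 + 22*j^4 + 34*j^3 - 12*j^2 - 37*j - 10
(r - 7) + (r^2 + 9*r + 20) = r^2 + 10*r + 13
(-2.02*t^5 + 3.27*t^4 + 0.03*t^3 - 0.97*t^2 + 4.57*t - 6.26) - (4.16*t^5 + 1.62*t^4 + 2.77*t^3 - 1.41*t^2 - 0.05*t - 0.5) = -6.18*t^5 + 1.65*t^4 - 2.74*t^3 + 0.44*t^2 + 4.62*t - 5.76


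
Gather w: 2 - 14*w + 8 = 10 - 14*w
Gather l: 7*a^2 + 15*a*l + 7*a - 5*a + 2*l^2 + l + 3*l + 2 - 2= 7*a^2 + 2*a + 2*l^2 + l*(15*a + 4)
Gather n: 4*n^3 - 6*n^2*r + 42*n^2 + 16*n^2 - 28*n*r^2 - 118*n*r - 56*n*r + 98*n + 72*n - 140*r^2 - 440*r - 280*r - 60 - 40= 4*n^3 + n^2*(58 - 6*r) + n*(-28*r^2 - 174*r + 170) - 140*r^2 - 720*r - 100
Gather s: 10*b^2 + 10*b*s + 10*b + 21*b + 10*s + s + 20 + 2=10*b^2 + 31*b + s*(10*b + 11) + 22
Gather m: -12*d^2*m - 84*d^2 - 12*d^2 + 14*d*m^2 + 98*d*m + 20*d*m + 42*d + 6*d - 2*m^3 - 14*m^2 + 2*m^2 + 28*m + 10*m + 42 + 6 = -96*d^2 + 48*d - 2*m^3 + m^2*(14*d - 12) + m*(-12*d^2 + 118*d + 38) + 48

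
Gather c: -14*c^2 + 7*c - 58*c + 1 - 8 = -14*c^2 - 51*c - 7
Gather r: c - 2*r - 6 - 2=c - 2*r - 8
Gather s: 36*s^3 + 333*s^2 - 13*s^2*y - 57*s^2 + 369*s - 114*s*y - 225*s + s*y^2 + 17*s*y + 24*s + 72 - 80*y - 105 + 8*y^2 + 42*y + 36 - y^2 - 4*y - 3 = 36*s^3 + s^2*(276 - 13*y) + s*(y^2 - 97*y + 168) + 7*y^2 - 42*y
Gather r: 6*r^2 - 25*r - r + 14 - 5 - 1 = 6*r^2 - 26*r + 8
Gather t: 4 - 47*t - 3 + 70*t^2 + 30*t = 70*t^2 - 17*t + 1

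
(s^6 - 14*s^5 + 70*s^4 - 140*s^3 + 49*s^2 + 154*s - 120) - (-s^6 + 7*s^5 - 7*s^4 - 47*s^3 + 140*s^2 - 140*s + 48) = 2*s^6 - 21*s^5 + 77*s^4 - 93*s^3 - 91*s^2 + 294*s - 168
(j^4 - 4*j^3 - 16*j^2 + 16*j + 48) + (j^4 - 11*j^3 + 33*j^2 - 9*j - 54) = 2*j^4 - 15*j^3 + 17*j^2 + 7*j - 6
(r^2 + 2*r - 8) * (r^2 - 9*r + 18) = r^4 - 7*r^3 - 8*r^2 + 108*r - 144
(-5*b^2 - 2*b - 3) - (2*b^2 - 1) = -7*b^2 - 2*b - 2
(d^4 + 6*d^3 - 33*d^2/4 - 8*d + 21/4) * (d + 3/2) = d^5 + 15*d^4/2 + 3*d^3/4 - 163*d^2/8 - 27*d/4 + 63/8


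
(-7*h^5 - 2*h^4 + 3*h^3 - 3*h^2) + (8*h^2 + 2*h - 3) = -7*h^5 - 2*h^4 + 3*h^3 + 5*h^2 + 2*h - 3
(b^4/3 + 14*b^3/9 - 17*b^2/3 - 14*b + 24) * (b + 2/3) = b^5/3 + 16*b^4/9 - 125*b^3/27 - 160*b^2/9 + 44*b/3 + 16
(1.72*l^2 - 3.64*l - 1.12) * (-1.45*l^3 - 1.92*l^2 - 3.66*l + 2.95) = -2.494*l^5 + 1.9756*l^4 + 2.3176*l^3 + 20.5468*l^2 - 6.6388*l - 3.304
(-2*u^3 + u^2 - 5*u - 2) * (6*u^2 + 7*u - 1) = -12*u^5 - 8*u^4 - 21*u^3 - 48*u^2 - 9*u + 2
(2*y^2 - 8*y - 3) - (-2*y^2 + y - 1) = 4*y^2 - 9*y - 2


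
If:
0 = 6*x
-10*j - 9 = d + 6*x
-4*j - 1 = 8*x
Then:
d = -13/2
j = -1/4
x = 0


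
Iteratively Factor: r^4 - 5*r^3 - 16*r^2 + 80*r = (r + 4)*(r^3 - 9*r^2 + 20*r) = r*(r + 4)*(r^2 - 9*r + 20) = r*(r - 5)*(r + 4)*(r - 4)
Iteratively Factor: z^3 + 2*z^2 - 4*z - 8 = (z + 2)*(z^2 - 4) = (z - 2)*(z + 2)*(z + 2)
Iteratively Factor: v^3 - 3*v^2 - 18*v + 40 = (v - 5)*(v^2 + 2*v - 8) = (v - 5)*(v + 4)*(v - 2)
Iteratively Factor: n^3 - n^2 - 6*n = (n)*(n^2 - n - 6) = n*(n - 3)*(n + 2)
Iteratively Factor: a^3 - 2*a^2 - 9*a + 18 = (a + 3)*(a^2 - 5*a + 6) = (a - 3)*(a + 3)*(a - 2)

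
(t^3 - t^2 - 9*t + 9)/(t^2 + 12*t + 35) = (t^3 - t^2 - 9*t + 9)/(t^2 + 12*t + 35)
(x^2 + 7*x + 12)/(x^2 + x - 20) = (x^2 + 7*x + 12)/(x^2 + x - 20)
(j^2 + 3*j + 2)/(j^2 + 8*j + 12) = (j + 1)/(j + 6)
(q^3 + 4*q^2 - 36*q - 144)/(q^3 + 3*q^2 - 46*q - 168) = (q - 6)/(q - 7)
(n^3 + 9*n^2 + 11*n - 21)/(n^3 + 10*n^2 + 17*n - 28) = (n + 3)/(n + 4)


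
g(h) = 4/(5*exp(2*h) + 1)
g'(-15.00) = 0.00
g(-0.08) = 0.76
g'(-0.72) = -1.99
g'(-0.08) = -1.23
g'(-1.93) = -0.69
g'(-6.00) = 0.00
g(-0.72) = 1.83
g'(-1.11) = -1.82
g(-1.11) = 2.59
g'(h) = -40*exp(2*h)/(5*exp(2*h) + 1)^2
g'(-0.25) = -1.49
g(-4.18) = 4.00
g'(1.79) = -0.04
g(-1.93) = 3.62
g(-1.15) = 2.66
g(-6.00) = 4.00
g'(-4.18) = -0.01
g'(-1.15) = -1.78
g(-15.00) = 4.00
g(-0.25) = 0.99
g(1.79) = 0.02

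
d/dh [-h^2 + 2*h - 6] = 2 - 2*h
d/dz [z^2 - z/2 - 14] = 2*z - 1/2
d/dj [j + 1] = 1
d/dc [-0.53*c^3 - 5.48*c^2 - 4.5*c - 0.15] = -1.59*c^2 - 10.96*c - 4.5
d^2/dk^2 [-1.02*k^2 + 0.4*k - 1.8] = -2.04000000000000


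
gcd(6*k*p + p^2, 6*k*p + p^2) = 6*k*p + p^2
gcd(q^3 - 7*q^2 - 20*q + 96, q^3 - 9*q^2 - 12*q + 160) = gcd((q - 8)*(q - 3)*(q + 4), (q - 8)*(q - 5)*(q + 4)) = q^2 - 4*q - 32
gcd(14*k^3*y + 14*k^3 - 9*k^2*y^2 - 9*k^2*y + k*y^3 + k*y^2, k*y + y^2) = 1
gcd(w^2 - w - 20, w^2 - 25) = w - 5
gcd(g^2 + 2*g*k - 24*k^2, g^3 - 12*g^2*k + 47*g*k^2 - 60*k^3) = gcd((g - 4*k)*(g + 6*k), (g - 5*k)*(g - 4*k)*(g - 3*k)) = g - 4*k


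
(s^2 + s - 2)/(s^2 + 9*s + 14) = (s - 1)/(s + 7)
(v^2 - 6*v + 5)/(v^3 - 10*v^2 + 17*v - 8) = (v - 5)/(v^2 - 9*v + 8)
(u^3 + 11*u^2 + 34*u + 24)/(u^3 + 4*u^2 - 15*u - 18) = (u + 4)/(u - 3)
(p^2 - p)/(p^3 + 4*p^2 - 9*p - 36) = p*(p - 1)/(p^3 + 4*p^2 - 9*p - 36)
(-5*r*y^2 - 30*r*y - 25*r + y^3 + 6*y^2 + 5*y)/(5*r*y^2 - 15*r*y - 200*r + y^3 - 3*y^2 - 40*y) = (-5*r*y - 5*r + y^2 + y)/(5*r*y - 40*r + y^2 - 8*y)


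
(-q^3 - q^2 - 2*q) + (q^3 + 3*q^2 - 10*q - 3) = 2*q^2 - 12*q - 3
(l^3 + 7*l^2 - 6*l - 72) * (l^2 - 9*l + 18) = l^5 - 2*l^4 - 51*l^3 + 108*l^2 + 540*l - 1296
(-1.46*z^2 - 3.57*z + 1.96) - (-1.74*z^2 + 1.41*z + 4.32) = 0.28*z^2 - 4.98*z - 2.36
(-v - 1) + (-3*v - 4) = -4*v - 5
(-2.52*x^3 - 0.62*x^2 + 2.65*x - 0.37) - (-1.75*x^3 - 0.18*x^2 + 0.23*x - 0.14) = -0.77*x^3 - 0.44*x^2 + 2.42*x - 0.23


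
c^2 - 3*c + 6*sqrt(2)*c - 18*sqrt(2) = (c - 3)*(c + 6*sqrt(2))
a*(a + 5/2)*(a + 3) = a^3 + 11*a^2/2 + 15*a/2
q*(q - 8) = q^2 - 8*q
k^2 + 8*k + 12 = (k + 2)*(k + 6)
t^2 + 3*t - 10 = (t - 2)*(t + 5)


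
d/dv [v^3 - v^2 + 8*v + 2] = 3*v^2 - 2*v + 8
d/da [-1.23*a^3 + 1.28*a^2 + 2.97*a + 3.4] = -3.69*a^2 + 2.56*a + 2.97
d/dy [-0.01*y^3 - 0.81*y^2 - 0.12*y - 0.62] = -0.03*y^2 - 1.62*y - 0.12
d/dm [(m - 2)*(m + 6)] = 2*m + 4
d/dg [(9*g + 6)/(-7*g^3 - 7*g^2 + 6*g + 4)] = 21*g*(6*g^2 + 9*g + 4)/(49*g^6 + 98*g^5 - 35*g^4 - 140*g^3 - 20*g^2 + 48*g + 16)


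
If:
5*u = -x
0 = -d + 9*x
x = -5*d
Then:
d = 0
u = 0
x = 0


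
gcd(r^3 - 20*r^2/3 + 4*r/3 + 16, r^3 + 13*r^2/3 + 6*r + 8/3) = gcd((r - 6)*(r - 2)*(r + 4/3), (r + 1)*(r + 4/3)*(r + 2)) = r + 4/3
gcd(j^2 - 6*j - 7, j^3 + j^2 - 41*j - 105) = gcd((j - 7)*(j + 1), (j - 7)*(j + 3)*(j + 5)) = j - 7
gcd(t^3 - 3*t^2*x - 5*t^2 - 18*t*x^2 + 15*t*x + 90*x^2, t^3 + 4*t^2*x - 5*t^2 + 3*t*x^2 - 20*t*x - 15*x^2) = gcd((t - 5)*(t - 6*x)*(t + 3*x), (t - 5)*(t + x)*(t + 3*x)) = t^2 + 3*t*x - 5*t - 15*x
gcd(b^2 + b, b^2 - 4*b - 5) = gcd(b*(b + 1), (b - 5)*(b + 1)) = b + 1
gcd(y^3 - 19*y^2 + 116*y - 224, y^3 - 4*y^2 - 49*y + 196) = y^2 - 11*y + 28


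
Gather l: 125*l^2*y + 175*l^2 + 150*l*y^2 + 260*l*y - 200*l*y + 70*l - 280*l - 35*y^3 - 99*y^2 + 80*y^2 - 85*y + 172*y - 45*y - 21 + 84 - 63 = l^2*(125*y + 175) + l*(150*y^2 + 60*y - 210) - 35*y^3 - 19*y^2 + 42*y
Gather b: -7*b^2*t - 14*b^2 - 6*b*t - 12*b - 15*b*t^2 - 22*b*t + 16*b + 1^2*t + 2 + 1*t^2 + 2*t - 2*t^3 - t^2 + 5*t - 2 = b^2*(-7*t - 14) + b*(-15*t^2 - 28*t + 4) - 2*t^3 + 8*t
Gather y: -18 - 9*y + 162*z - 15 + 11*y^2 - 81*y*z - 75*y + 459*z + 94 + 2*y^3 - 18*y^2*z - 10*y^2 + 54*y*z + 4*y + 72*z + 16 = 2*y^3 + y^2*(1 - 18*z) + y*(-27*z - 80) + 693*z + 77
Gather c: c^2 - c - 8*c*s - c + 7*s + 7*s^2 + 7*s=c^2 + c*(-8*s - 2) + 7*s^2 + 14*s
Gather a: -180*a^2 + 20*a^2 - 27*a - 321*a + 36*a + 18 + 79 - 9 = -160*a^2 - 312*a + 88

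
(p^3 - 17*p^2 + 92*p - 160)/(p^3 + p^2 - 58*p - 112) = (p^2 - 9*p + 20)/(p^2 + 9*p + 14)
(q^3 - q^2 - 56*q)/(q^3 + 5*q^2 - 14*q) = (q - 8)/(q - 2)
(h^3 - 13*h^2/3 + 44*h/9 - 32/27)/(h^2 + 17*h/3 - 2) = (h^2 - 4*h + 32/9)/(h + 6)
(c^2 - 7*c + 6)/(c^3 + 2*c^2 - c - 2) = (c - 6)/(c^2 + 3*c + 2)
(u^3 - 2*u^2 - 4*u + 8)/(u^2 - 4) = u - 2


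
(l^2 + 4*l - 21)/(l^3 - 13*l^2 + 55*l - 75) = (l + 7)/(l^2 - 10*l + 25)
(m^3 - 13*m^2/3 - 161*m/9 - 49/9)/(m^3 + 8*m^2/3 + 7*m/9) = (m - 7)/m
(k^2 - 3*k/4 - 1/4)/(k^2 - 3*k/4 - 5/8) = 2*(-4*k^2 + 3*k + 1)/(-8*k^2 + 6*k + 5)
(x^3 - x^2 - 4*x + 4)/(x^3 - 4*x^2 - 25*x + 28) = (x^2 - 4)/(x^2 - 3*x - 28)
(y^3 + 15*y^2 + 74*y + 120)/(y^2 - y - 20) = (y^2 + 11*y + 30)/(y - 5)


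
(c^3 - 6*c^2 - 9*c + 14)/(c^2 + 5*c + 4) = (c^3 - 6*c^2 - 9*c + 14)/(c^2 + 5*c + 4)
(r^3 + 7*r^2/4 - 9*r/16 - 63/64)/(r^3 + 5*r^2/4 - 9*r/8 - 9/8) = (16*r^2 + 16*r - 21)/(8*(2*r^2 + r - 3))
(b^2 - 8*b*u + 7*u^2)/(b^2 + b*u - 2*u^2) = (b - 7*u)/(b + 2*u)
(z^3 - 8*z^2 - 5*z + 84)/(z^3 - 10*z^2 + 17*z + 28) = (z + 3)/(z + 1)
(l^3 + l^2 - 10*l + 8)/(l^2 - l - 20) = (l^2 - 3*l + 2)/(l - 5)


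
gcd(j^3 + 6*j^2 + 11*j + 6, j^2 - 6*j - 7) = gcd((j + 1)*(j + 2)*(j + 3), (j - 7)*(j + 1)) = j + 1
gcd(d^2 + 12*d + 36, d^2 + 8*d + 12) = d + 6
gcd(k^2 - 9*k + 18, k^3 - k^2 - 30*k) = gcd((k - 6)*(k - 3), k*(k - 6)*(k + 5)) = k - 6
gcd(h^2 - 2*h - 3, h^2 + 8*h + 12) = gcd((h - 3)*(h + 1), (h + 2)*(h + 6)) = 1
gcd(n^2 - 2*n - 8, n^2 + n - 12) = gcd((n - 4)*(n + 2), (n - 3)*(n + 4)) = 1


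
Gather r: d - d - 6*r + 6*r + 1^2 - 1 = 0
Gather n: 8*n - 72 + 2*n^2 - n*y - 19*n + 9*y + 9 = 2*n^2 + n*(-y - 11) + 9*y - 63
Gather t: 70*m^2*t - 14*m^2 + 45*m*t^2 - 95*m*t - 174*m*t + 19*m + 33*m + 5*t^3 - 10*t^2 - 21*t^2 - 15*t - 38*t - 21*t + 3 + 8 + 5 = -14*m^2 + 52*m + 5*t^3 + t^2*(45*m - 31) + t*(70*m^2 - 269*m - 74) + 16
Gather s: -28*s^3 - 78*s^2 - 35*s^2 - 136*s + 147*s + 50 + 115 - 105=-28*s^3 - 113*s^2 + 11*s + 60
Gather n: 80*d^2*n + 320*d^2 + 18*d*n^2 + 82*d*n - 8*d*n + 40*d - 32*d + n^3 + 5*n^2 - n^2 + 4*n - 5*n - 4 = 320*d^2 + 8*d + n^3 + n^2*(18*d + 4) + n*(80*d^2 + 74*d - 1) - 4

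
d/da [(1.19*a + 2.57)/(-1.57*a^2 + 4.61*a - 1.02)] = (1.8683*a^2 + 8.0698*a - 13.0615)/(2.4649*a^4 - 14.4754*a^3 + 24.4549*a^2 - 9.4044*a + 1.0404)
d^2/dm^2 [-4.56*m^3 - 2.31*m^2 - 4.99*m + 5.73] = -27.36*m - 4.62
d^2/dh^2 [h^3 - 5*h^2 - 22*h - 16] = 6*h - 10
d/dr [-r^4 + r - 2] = 1 - 4*r^3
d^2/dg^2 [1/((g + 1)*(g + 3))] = 2*((g + 1)^2 + (g + 1)*(g + 3) + (g + 3)^2)/((g + 1)^3*(g + 3)^3)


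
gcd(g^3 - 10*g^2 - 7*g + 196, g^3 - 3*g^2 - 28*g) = g^2 - 3*g - 28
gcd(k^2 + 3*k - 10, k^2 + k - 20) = k + 5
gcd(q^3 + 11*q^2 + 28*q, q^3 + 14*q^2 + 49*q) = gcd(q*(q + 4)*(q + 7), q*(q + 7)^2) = q^2 + 7*q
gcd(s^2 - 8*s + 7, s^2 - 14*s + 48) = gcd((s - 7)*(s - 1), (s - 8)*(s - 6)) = 1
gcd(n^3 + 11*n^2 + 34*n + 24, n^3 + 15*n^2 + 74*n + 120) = n^2 + 10*n + 24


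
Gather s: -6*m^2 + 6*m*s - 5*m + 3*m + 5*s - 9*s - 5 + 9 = -6*m^2 - 2*m + s*(6*m - 4) + 4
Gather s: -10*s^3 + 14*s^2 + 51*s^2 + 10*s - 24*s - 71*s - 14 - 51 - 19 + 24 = -10*s^3 + 65*s^2 - 85*s - 60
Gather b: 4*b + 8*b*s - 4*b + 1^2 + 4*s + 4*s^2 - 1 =8*b*s + 4*s^2 + 4*s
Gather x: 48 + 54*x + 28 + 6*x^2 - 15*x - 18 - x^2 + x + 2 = 5*x^2 + 40*x + 60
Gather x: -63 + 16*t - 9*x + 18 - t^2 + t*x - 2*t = -t^2 + 14*t + x*(t - 9) - 45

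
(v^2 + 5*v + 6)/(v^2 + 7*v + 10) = (v + 3)/(v + 5)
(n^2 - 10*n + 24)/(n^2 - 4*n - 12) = (n - 4)/(n + 2)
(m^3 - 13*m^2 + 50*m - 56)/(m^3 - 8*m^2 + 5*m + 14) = (m - 4)/(m + 1)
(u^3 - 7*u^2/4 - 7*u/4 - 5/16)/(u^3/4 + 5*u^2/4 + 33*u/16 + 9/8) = (16*u^3 - 28*u^2 - 28*u - 5)/(4*u^3 + 20*u^2 + 33*u + 18)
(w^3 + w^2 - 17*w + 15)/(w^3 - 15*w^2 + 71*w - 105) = (w^2 + 4*w - 5)/(w^2 - 12*w + 35)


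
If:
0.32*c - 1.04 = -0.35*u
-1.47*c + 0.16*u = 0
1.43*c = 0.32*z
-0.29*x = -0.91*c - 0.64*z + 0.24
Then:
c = 0.29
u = 2.70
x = 3.00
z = 1.31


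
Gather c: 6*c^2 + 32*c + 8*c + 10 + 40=6*c^2 + 40*c + 50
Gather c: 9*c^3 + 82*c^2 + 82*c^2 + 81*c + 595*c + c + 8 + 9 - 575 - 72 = 9*c^3 + 164*c^2 + 677*c - 630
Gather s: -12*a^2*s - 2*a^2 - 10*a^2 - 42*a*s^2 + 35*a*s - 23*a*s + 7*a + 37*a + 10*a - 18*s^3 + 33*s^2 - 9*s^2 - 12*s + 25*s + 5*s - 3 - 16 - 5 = -12*a^2 + 54*a - 18*s^3 + s^2*(24 - 42*a) + s*(-12*a^2 + 12*a + 18) - 24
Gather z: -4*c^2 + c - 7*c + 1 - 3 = -4*c^2 - 6*c - 2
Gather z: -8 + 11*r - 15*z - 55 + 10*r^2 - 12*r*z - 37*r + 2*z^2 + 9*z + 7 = 10*r^2 - 26*r + 2*z^2 + z*(-12*r - 6) - 56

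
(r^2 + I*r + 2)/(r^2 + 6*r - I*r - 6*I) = (r + 2*I)/(r + 6)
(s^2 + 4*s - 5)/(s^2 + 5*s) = (s - 1)/s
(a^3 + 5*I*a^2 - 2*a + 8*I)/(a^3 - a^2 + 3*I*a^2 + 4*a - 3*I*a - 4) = (a + 2*I)/(a - 1)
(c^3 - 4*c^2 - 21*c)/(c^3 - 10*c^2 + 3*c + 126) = c/(c - 6)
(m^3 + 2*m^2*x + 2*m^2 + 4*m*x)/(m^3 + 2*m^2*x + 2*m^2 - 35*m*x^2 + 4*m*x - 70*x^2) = m*(-m - 2*x)/(-m^2 - 2*m*x + 35*x^2)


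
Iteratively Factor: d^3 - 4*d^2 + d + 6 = (d - 3)*(d^2 - d - 2) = (d - 3)*(d - 2)*(d + 1)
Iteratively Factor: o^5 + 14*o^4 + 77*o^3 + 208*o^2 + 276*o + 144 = (o + 4)*(o^4 + 10*o^3 + 37*o^2 + 60*o + 36) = (o + 3)*(o + 4)*(o^3 + 7*o^2 + 16*o + 12) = (o + 2)*(o + 3)*(o + 4)*(o^2 + 5*o + 6) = (o + 2)*(o + 3)^2*(o + 4)*(o + 2)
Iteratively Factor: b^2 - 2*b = (b - 2)*(b)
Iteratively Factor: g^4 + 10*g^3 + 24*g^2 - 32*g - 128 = (g - 2)*(g^3 + 12*g^2 + 48*g + 64) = (g - 2)*(g + 4)*(g^2 + 8*g + 16) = (g - 2)*(g + 4)^2*(g + 4)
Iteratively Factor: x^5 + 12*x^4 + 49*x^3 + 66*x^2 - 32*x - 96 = (x + 4)*(x^4 + 8*x^3 + 17*x^2 - 2*x - 24) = (x - 1)*(x + 4)*(x^3 + 9*x^2 + 26*x + 24) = (x - 1)*(x + 3)*(x + 4)*(x^2 + 6*x + 8) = (x - 1)*(x + 2)*(x + 3)*(x + 4)*(x + 4)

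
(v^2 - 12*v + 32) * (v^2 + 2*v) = v^4 - 10*v^3 + 8*v^2 + 64*v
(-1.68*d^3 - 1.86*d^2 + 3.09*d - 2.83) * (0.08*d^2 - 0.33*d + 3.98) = -0.1344*d^5 + 0.4056*d^4 - 5.8254*d^3 - 8.6489*d^2 + 13.2321*d - 11.2634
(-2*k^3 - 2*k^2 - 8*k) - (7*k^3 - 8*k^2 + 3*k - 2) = -9*k^3 + 6*k^2 - 11*k + 2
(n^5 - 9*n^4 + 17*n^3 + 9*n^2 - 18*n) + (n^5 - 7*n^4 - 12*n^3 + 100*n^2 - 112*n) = 2*n^5 - 16*n^4 + 5*n^3 + 109*n^2 - 130*n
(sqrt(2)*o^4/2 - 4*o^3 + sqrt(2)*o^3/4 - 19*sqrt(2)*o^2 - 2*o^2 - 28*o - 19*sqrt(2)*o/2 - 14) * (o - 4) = sqrt(2)*o^5/2 - 4*o^4 - 7*sqrt(2)*o^4/4 - 20*sqrt(2)*o^3 + 14*o^3 - 20*o^2 + 133*sqrt(2)*o^2/2 + 38*sqrt(2)*o + 98*o + 56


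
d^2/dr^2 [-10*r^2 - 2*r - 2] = -20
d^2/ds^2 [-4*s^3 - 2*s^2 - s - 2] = -24*s - 4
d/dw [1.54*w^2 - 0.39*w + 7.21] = 3.08*w - 0.39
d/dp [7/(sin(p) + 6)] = -7*cos(p)/(sin(p) + 6)^2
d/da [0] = 0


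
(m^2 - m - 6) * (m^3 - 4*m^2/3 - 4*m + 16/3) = m^5 - 7*m^4/3 - 26*m^3/3 + 52*m^2/3 + 56*m/3 - 32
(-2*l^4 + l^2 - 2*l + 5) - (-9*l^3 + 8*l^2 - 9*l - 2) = -2*l^4 + 9*l^3 - 7*l^2 + 7*l + 7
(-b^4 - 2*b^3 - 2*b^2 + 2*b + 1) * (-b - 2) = b^5 + 4*b^4 + 6*b^3 + 2*b^2 - 5*b - 2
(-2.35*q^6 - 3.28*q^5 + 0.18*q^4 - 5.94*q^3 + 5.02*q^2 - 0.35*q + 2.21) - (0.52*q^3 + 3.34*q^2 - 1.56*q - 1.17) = -2.35*q^6 - 3.28*q^5 + 0.18*q^4 - 6.46*q^3 + 1.68*q^2 + 1.21*q + 3.38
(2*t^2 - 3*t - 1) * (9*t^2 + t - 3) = 18*t^4 - 25*t^3 - 18*t^2 + 8*t + 3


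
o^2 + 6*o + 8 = (o + 2)*(o + 4)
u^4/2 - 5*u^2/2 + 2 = (u/2 + 1)*(u - 2)*(u - 1)*(u + 1)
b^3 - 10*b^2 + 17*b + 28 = (b - 7)*(b - 4)*(b + 1)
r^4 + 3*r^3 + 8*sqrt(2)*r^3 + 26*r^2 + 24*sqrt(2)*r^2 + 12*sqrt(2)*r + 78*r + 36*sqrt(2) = (r + 3)*(r + sqrt(2))^2*(r + 6*sqrt(2))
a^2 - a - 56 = (a - 8)*(a + 7)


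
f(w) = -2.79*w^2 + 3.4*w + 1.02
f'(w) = 3.4 - 5.58*w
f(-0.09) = 0.69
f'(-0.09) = 3.90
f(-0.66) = -2.44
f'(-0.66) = 7.08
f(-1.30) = -8.12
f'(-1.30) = 10.65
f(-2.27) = -21.07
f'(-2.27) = 16.07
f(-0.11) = 0.61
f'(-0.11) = 4.01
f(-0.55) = -1.69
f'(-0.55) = 6.47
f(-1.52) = -10.59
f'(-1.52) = 11.88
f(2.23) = -5.27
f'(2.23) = -9.04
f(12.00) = -359.94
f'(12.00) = -63.56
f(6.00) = -79.02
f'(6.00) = -30.08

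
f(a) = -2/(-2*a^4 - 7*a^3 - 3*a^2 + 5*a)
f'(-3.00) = 0.44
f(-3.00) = 0.13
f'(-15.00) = 0.00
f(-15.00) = 0.00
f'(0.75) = -12.66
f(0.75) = 1.31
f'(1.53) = -0.13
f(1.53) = 0.06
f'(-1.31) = -3.03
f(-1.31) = 1.08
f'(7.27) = -0.00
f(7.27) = 0.00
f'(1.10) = -0.70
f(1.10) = 0.19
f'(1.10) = -0.70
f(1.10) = 0.19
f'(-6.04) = 0.00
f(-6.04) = 0.00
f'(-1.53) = -40.16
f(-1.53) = 3.56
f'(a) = -2*(8*a^3 + 21*a^2 + 6*a - 5)/(-2*a^4 - 7*a^3 - 3*a^2 + 5*a)^2 = 2*(-8*a^3 - 21*a^2 - 6*a + 5)/(a^2*(2*a^3 + 7*a^2 + 3*a - 5)^2)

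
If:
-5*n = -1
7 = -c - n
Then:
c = -36/5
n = 1/5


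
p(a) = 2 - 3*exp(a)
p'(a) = -3*exp(a)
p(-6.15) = 1.99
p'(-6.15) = -0.01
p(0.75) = -4.35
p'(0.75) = -6.35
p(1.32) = -9.23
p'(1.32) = -11.23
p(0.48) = -2.85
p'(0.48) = -4.85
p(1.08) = -6.83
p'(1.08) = -8.83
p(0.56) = -3.25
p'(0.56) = -5.25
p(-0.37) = -0.07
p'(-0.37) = -2.07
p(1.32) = -9.23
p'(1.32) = -11.23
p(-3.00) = 1.85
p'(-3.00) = -0.15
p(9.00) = -24307.25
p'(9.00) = -24309.25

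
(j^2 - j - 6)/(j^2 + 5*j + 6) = (j - 3)/(j + 3)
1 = 1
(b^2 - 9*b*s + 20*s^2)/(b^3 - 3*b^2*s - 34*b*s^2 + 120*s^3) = 1/(b + 6*s)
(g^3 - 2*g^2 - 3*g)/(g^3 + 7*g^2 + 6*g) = (g - 3)/(g + 6)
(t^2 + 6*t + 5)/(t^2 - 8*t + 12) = (t^2 + 6*t + 5)/(t^2 - 8*t + 12)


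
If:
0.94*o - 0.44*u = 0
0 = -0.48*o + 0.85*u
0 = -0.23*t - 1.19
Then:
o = 0.00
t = -5.17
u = 0.00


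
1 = 1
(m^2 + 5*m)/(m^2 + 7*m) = (m + 5)/(m + 7)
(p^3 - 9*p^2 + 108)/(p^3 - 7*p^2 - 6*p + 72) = (p - 6)/(p - 4)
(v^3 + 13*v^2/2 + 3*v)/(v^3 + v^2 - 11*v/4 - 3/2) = 2*v*(v + 6)/(2*v^2 + v - 6)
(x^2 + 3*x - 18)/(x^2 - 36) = (x - 3)/(x - 6)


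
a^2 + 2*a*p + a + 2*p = (a + 1)*(a + 2*p)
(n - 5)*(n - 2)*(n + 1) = n^3 - 6*n^2 + 3*n + 10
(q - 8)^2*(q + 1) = q^3 - 15*q^2 + 48*q + 64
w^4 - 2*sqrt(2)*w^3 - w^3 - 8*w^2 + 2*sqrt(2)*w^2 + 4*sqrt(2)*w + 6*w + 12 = (w - 2)*(w + 1)*(w - 3*sqrt(2))*(w + sqrt(2))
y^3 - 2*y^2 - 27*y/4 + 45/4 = (y - 3)*(y - 3/2)*(y + 5/2)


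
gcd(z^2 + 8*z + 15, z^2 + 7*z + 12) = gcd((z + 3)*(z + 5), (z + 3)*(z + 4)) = z + 3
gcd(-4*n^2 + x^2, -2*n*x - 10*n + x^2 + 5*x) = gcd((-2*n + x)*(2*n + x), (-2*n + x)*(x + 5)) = -2*n + x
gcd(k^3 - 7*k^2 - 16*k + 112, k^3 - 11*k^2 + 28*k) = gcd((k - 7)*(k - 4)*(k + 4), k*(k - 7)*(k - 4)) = k^2 - 11*k + 28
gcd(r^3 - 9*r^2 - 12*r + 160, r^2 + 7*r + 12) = r + 4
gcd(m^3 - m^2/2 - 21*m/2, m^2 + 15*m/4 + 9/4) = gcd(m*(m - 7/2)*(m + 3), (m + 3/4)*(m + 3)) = m + 3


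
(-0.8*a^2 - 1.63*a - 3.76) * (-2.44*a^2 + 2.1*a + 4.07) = 1.952*a^4 + 2.2972*a^3 + 2.4954*a^2 - 14.5301*a - 15.3032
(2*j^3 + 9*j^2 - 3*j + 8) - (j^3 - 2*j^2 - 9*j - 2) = j^3 + 11*j^2 + 6*j + 10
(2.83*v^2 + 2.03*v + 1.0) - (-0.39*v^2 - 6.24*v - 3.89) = 3.22*v^2 + 8.27*v + 4.89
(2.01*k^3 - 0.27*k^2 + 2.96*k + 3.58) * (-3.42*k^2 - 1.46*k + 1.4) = -6.8742*k^5 - 2.0112*k^4 - 6.915*k^3 - 16.9432*k^2 - 1.0828*k + 5.012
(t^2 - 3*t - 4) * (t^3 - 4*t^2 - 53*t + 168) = t^5 - 7*t^4 - 45*t^3 + 343*t^2 - 292*t - 672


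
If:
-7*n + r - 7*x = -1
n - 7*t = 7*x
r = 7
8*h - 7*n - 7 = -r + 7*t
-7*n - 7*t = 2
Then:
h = -1/4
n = 2/5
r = 7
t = -24/35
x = 26/35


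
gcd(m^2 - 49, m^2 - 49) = m^2 - 49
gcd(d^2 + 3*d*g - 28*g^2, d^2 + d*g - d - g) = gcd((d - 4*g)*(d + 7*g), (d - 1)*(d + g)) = 1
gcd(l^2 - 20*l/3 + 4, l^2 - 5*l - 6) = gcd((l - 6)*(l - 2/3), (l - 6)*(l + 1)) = l - 6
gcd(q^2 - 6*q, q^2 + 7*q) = q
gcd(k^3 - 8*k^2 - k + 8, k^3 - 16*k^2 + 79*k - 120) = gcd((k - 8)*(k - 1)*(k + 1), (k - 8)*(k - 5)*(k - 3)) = k - 8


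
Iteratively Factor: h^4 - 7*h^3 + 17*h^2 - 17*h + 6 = (h - 3)*(h^3 - 4*h^2 + 5*h - 2) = (h - 3)*(h - 1)*(h^2 - 3*h + 2) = (h - 3)*(h - 2)*(h - 1)*(h - 1)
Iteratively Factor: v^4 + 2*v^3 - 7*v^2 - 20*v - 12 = (v + 2)*(v^3 - 7*v - 6) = (v + 1)*(v + 2)*(v^2 - v - 6) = (v + 1)*(v + 2)^2*(v - 3)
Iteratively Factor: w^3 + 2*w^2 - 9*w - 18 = (w + 3)*(w^2 - w - 6) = (w + 2)*(w + 3)*(w - 3)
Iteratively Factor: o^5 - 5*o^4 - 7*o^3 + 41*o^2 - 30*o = (o)*(o^4 - 5*o^3 - 7*o^2 + 41*o - 30) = o*(o + 3)*(o^3 - 8*o^2 + 17*o - 10) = o*(o - 5)*(o + 3)*(o^2 - 3*o + 2) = o*(o - 5)*(o - 1)*(o + 3)*(o - 2)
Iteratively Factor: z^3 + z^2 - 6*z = (z + 3)*(z^2 - 2*z) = (z - 2)*(z + 3)*(z)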